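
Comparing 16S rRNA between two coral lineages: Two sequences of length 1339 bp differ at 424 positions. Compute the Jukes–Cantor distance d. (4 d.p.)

0.4114

p = 424/1339 ≈ 0.316654.
d = −(3/4) ln(1 − 4p/3) = −0.75 ln(1 − 0.422205) = −0.75 ln(0.577795)
  = −0.75 × (-0.548536) = 0.411402 substitutions/site.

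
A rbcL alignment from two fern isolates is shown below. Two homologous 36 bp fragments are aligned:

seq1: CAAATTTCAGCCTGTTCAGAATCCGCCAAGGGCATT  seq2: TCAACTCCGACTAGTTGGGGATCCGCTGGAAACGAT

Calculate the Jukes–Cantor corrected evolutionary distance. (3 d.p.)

The sequences differ at 19 of 36 sites, so p = 19/36 ≈ 0.527778.
d = −(3/4) ln(1 − 4p/3) = −0.75 ln(1 − 0.703704) = −0.75 ln(0.296296)
  = −0.75 × (-1.216396) = 0.912297 substitutions/site.

0.912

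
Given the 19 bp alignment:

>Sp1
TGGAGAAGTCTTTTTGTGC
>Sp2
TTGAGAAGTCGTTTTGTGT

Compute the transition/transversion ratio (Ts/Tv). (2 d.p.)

0.50

Transitions are A↔G and C↔T; transversions are all other mismatches.
Transitions: 1. Transversions: 2.
R = 1/2 = 0.50.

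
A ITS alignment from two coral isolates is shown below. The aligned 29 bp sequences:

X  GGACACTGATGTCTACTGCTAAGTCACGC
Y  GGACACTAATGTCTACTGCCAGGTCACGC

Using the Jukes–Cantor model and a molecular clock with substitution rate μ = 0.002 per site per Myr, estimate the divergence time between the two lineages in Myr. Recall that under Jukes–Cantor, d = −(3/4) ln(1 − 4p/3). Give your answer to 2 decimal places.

The sequences differ at 3 of 29 sites (8, 20, 22), so p = 3/29 ≈ 0.103448.
d = −(3/4) ln(1 − 4p/3) = −0.75 ln(1 − 0.137931) = −0.75 ln(0.862069)
  = −0.75 × (-0.148420) = 0.111315 substitutions/site.
Under a molecular clock d = 2μt, so t = d/(2μ) = 0.111315 / (2 × 0.002) = 27.83 Myr.

27.83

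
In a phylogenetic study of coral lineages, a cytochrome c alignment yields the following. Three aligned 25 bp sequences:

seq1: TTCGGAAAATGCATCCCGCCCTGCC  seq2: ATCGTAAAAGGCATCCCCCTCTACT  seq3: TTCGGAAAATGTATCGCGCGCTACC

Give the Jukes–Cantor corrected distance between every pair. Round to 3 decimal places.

seq1–seq2: 7/25 sites differ → p = 0.28, d = −0.75 ln(1 − 0.373333) = 0.350505 ≈ 0.351.
seq1–seq3: 4/25 sites differ → p = 0.16, d = −0.75 ln(1 − 0.213333) = 0.179963 ≈ 0.180.
seq2–seq3: 8/25 sites differ → p = 0.32, d = −0.75 ln(1 − 0.426667) = 0.417216 ≈ 0.417.

d(seq1,seq2) = 0.351, d(seq1,seq3) = 0.180, d(seq2,seq3) = 0.417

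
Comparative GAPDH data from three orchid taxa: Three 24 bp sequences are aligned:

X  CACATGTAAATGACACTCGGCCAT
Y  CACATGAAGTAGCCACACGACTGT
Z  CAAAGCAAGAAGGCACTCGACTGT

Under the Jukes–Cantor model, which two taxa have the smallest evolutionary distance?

Y and Z

X–Y: 9/24 differ, p = 0.375, d = 0.520.
X–Z: 10/24 differ, p = 0.417, d = 0.608.
Y–Z: 6/24 differ, p = 0.250, d = 0.304.
The smallest distance is between Y and Z.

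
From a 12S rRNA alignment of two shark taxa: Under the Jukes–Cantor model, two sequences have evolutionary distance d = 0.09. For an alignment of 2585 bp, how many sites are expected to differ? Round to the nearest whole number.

Invert JC69: p = (3/4)(1 − e^(−4d/3)) = 0.75 × (1 − e^(-0.12)) = 0.75 × (1 − 0.886920) = 0.084810.
Expected differing sites = pL ≈ 0.084810 × 2585 = 219.23385 ≈ 219.

219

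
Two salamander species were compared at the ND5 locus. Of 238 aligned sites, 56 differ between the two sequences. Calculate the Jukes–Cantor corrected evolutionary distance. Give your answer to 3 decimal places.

p = 56/238 ≈ 0.235294.
d = −(3/4) ln(1 − 4p/3) = −0.75 ln(1 − 0.313725) = −0.75 ln(0.686275)
  = −0.75 × (-0.376477) = 0.282358 substitutions/site.

0.282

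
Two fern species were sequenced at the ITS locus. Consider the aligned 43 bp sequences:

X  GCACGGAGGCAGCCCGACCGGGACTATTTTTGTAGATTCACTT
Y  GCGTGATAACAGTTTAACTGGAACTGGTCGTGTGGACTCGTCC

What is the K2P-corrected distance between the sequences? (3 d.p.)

Of 43 sites, 19 differences are transitions and 3 are transversions, so P = 19/43 ≈ 0.44186 and Q = 3/43 ≈ 0.069767.
Under the Kimura two-parameter model, d = −½ ln(1 − 2P − Q) − ¼ ln(1 − 2Q).
1 − 2P − Q = 0.046513, giving −½ ln(0.046513) = 1.534012.
1 − 2Q = 0.860466, giving −¼ ln(0.860466) = 0.037570.
d = 1.534012 + 0.037570 = 1.571582.

1.572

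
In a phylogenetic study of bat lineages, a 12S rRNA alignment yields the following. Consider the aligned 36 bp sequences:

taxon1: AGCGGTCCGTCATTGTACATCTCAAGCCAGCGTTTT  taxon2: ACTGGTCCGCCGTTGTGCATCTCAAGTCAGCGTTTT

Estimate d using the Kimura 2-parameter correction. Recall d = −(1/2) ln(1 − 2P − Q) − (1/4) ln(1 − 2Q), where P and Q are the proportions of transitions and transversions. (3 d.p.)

Of 36 sites, 5 differences are transitions and 1 are transversions, so P = 5/36 ≈ 0.138889 and Q = 1/36 ≈ 0.027778.
Under the Kimura two-parameter model, d = −½ ln(1 − 2P − Q) − ¼ ln(1 − 2Q).
1 − 2P − Q = 0.694444, giving −½ ln(0.694444) = 0.182322.
1 − 2Q = 0.944444, giving −¼ ln(0.944444) = 0.014290.
d = 0.182322 + 0.014290 = 0.196612.

0.197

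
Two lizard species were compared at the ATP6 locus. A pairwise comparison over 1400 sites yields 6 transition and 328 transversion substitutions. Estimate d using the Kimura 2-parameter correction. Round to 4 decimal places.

0.2971

P = 6/1400 ≈ 0.004286 and Q = 328/1400 ≈ 0.234286.
Under the Kimura two-parameter model, d = −½ ln(1 − 2P − Q) − ¼ ln(1 − 2Q).
1 − 2P − Q = 0.757142, giving −½ ln(0.757142) = 0.139102.
1 − 2Q = 0.531428, giving −¼ ln(0.531428) = 0.158047.
d = 0.139102 + 0.158047 = 0.297149.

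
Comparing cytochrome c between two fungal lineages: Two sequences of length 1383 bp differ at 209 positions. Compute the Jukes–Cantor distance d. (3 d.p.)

0.169

p = 209/1383 ≈ 0.151121.
d = −(3/4) ln(1 − 4p/3) = −0.75 ln(1 − 0.201495) = −0.75 ln(0.798505)
  = −0.75 × (-0.225014) = 0.168761 substitutions/site.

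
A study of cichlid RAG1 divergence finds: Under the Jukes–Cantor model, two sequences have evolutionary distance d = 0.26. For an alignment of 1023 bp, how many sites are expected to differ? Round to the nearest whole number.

Invert JC69: p = (3/4)(1 − e^(−4d/3)) = 0.75 × (1 − e^(-0.346667)) = 0.75 × (1 − 0.707041) = 0.219719.
Expected differing sites = pL ≈ 0.219719 × 1023 = 224.772537 ≈ 225.

225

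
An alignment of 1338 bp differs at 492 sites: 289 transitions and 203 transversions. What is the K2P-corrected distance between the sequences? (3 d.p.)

P = 289/1338 ≈ 0.215994 and Q = 203/1338 ≈ 0.151719.
Under the Kimura two-parameter model, d = −½ ln(1 − 2P − Q) − ¼ ln(1 − 2Q).
1 − 2P − Q = 0.416293, giving −½ ln(0.416293) = 0.438183.
1 − 2Q = 0.696562, giving −¼ ln(0.696562) = 0.090400.
d = 0.438183 + 0.090400 = 0.528583.

0.529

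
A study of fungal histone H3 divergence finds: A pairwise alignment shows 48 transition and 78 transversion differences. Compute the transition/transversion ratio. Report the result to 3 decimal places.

R = 48/78 = 0.615384… ≈ 0.615 (to 3 d.p.).

0.615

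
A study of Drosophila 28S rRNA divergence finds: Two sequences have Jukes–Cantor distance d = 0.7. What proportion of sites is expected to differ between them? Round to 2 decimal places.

p = (3/4)(1 − e^(−4d/3)) = 0.75 × (1 − e^(-0.933333)) = 0.75 × (1 − 0.393241) = 0.455069.

0.46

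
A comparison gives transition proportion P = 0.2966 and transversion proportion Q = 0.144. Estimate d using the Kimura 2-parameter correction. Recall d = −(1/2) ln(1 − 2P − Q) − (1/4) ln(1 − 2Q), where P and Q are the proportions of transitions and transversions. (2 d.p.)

Under the Kimura two-parameter model, d = −½ ln(1 − 2P − Q) − ¼ ln(1 − 2Q).
1 − 2P − Q = 0.2628, giving −½ ln(0.2628) = 0.668181.
1 − 2Q = 0.712, giving −¼ ln(0.712) = 0.084919.
d = 0.668181 + 0.084919 = 0.753100.

0.75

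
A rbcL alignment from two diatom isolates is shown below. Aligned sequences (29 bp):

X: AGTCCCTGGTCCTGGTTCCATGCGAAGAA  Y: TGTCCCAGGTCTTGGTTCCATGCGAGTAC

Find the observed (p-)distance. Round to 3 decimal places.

0.207

The sequences differ at 6 of 29 positions (sites 1, 7, 12, 26, 27, 29).
p = 6/29 = 0.206896… ≈ 0.207 (to 3 d.p.).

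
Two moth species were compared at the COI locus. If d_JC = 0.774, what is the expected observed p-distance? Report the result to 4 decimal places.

0.4828

p = (3/4)(1 − e^(−4d/3)) = 0.75 × (1 − e^(-1.032)) = 0.75 × (1 − 0.356294) = 0.482780.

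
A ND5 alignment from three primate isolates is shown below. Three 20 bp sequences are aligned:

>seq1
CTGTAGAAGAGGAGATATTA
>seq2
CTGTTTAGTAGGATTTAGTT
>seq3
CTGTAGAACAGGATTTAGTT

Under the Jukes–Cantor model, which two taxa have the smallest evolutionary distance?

seq2 and seq3

seq1–seq2: 8/20 differ, p = 0.400, d = 0.572.
seq1–seq3: 5/20 differ, p = 0.250, d = 0.304.
seq2–seq3: 4/20 differ, p = 0.200, d = 0.233.
The smallest distance is between seq2 and seq3.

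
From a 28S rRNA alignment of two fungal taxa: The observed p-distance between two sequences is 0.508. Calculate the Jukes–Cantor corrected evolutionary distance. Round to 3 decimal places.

d = −(3/4) ln(1 − 4p/3) = −0.75 ln(1 − 0.677333) = −0.75 ln(0.322667)
  = −0.75 × (-1.131134) = 0.848351 substitutions/site.

0.848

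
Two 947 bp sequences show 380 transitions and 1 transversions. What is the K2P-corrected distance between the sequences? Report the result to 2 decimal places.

P = 380/947 ≈ 0.401267 and Q = 1/947 ≈ 0.001056.
Under the Kimura two-parameter model, d = −½ ln(1 − 2P − Q) − ¼ ln(1 − 2Q).
1 − 2P − Q = 0.19641, giving −½ ln(0.19641) = 0.813775.
1 − 2Q = 0.997888, giving −¼ ln(0.997888) = 0.000529.
d = 0.813775 + 0.000529 = 0.814304.

0.81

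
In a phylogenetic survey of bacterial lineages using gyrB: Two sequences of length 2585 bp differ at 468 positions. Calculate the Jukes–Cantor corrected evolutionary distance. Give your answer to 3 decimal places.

0.207

p = 468/2585 ≈ 0.181044.
d = −(3/4) ln(1 − 4p/3) = −0.75 ln(1 − 0.241392) = −0.75 ln(0.758608)
  = −0.75 × (-0.276270) = 0.207203 substitutions/site.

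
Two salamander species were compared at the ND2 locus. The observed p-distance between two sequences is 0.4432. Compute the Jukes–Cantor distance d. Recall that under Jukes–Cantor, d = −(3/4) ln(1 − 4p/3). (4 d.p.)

0.6704

d = −(3/4) ln(1 − 4p/3) = −0.75 ln(1 − 0.590933) = −0.75 ln(0.409067)
  = −0.75 × (-0.893876) = 0.670407 substitutions/site.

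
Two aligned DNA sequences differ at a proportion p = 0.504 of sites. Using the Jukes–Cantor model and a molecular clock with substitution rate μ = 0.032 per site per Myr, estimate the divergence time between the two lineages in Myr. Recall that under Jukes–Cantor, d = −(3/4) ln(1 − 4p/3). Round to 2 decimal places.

d = −(3/4) ln(1 − 4p/3) = −0.75 ln(1 − 0.672) = −0.75 ln(0.328)
  = −0.75 × (-1.114742) = 0.836057 substitutions/site.
Under a molecular clock d = 2μt, so t = d/(2μ) = 0.836057 / (2 × 0.032) = 13.06 Myr.

13.06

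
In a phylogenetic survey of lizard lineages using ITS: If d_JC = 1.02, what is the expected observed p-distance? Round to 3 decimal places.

0.558

p = (3/4)(1 − e^(−4d/3)) = 0.75 × (1 − e^(-1.36)) = 0.75 × (1 − 0.256661) = 0.557504.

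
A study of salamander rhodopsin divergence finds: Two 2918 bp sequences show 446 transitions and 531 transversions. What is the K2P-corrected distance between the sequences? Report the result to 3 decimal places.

0.448

P = 446/2918 ≈ 0.152844 and Q = 531/2918 ≈ 0.181974.
Under the Kimura two-parameter model, d = −½ ln(1 − 2P − Q) − ¼ ln(1 − 2Q).
1 − 2P − Q = 0.512338, giving −½ ln(0.512338) = 0.334385.
1 − 2Q = 0.636052, giving −¼ ln(0.636052) = 0.113119.
d = 0.334385 + 0.113119 = 0.447504.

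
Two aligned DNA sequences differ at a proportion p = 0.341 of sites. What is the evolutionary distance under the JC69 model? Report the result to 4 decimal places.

0.4548

d = −(3/4) ln(1 − 4p/3) = −0.75 ln(1 − 0.454667) = −0.75 ln(0.545333)
  = −0.75 × (-0.606359) = 0.454769 substitutions/site.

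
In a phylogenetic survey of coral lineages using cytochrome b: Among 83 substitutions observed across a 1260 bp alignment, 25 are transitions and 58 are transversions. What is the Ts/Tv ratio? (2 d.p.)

0.43

R = 25/58 = 0.431034… ≈ 0.43 (to 2 d.p.).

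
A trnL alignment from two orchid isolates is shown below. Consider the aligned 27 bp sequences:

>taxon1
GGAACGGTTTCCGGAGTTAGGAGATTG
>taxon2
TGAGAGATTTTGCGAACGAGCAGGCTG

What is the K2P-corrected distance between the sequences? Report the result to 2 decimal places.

0.82

Of 27 sites, 7 differences are transitions and 6 are transversions, so P = 7/27 ≈ 0.259259 and Q = 6/27 ≈ 0.222222.
Under the Kimura two-parameter model, d = −½ ln(1 − 2P − Q) − ¼ ln(1 − 2Q).
1 − 2P − Q = 0.25926, giving −½ ln(0.25926) = 0.674962.
1 − 2Q = 0.555556, giving −¼ ln(0.555556) = 0.146946.
d = 0.674962 + 0.146946 = 0.821908.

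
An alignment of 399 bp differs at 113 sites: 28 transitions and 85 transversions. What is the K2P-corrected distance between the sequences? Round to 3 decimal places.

0.357

P = 28/399 ≈ 0.070175 and Q = 85/399 ≈ 0.213033.
Under the Kimura two-parameter model, d = −½ ln(1 − 2P − Q) − ¼ ln(1 − 2Q).
1 − 2P − Q = 0.646617, giving −½ ln(0.646617) = 0.218001.
1 − 2Q = 0.573934, giving −¼ ln(0.573934) = 0.138810.
d = 0.218001 + 0.138810 = 0.356811.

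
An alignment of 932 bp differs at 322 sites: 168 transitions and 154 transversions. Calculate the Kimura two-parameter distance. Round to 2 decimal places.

P = 168/932 ≈ 0.180258 and Q = 154/932 ≈ 0.165236.
Under the Kimura two-parameter model, d = −½ ln(1 − 2P − Q) − ¼ ln(1 − 2Q).
1 − 2P − Q = 0.474248, giving −½ ln(0.474248) = 0.373012.
1 − 2Q = 0.669528, giving −¼ ln(0.669528) = 0.100296.
d = 0.373012 + 0.100296 = 0.473308.

0.47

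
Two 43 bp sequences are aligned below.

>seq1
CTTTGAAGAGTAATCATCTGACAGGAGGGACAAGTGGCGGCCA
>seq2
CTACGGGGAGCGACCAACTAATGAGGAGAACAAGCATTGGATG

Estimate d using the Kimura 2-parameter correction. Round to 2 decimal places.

1.38

Of 43 sites, 18 differences are transitions and 4 are transversions, so P = 18/43 ≈ 0.418605 and Q = 4/43 ≈ 0.093023.
Under the Kimura two-parameter model, d = −½ ln(1 − 2P − Q) − ¼ ln(1 − 2Q).
1 − 2P − Q = 0.069767, giving −½ ln(0.069767) = 1.331297.
1 − 2Q = 0.813954, giving −¼ ln(0.813954) = 0.051463.
d = 1.331297 + 0.051463 = 1.382760.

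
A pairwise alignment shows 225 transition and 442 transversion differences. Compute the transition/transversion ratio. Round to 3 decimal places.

R = 225/442 = 0.509049… ≈ 0.509 (to 3 d.p.).

0.509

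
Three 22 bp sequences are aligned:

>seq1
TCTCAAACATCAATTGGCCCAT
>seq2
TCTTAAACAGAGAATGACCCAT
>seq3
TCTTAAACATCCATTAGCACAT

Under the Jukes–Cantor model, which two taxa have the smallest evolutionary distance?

seq1–seq2: 6/22 differ, p = 0.273, d = 0.339.
seq1–seq3: 4/22 differ, p = 0.182, d = 0.208.
seq2–seq3: 7/22 differ, p = 0.318, d = 0.414.
The smallest distance is between seq1 and seq3.

seq1 and seq3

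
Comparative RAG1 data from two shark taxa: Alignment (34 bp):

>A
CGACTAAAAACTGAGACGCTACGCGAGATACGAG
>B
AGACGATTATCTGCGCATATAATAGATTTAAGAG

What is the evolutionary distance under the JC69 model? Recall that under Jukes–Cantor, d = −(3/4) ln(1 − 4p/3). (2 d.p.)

The sequences differ at 16 of 34 sites, so p = 16/34 ≈ 0.470588.
d = −(3/4) ln(1 − 4p/3) = −0.75 ln(1 − 0.627451) = −0.75 ln(0.372549)
  = −0.75 × (-0.987387) = 0.740540 substitutions/site.

0.74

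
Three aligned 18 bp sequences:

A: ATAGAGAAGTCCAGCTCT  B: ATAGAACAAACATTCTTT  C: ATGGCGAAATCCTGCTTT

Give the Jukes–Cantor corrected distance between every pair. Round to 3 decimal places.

A–B: 8/18 sites differ → p ≈ 0.444444, d = −0.75 ln(1 − 0.592592) = 0.673455 ≈ 0.673.
A–C: 5/18 sites differ → p ≈ 0.277778, d = −0.75 ln(1 − 0.370371) = 0.346968 ≈ 0.347.
B–C: 7/18 sites differ → p ≈ 0.388889, d = −0.75 ln(1 − 0.518519) = 0.548166 ≈ 0.548.

d(A,B) = 0.673, d(A,C) = 0.347, d(B,C) = 0.548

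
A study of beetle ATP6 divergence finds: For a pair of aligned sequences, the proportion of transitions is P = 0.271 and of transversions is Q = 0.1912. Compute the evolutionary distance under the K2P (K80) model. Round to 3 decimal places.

Under the Kimura two-parameter model, d = −½ ln(1 − 2P − Q) − ¼ ln(1 − 2Q).
1 − 2P − Q = 0.2668, giving −½ ln(0.2668) = 0.660628.
1 − 2Q = 0.6176, giving −¼ ln(0.6176) = 0.120479.
d = 0.660628 + 0.120479 = 0.781107.

0.781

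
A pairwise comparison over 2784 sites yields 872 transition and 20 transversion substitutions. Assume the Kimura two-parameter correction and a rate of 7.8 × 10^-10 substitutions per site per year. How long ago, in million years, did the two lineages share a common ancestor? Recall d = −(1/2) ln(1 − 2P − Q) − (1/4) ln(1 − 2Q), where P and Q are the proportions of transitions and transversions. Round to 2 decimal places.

324.14

P = 872/2784 ≈ 0.313218 and Q = 20/2784 ≈ 0.007184.
Under the Kimura two-parameter model, d = −½ ln(1 − 2P − Q) − ¼ ln(1 − 2Q).
1 − 2P − Q = 0.36638, giving −½ ln(0.36638) = 0.502042.
1 − 2Q = 0.985632, giving −¼ ln(0.985632) = 0.003618.
d = 0.502042 + 0.003618 = 0.505660.
Under a molecular clock d = 2μt, so t = d/(2μ) = 0.505660 / (2 × 7.8 × 10^-10) = 324.14 million years.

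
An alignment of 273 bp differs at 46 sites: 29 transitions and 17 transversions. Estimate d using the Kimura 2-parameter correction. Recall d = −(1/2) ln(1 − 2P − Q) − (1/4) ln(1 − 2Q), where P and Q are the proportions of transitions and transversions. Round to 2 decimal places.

0.19

P = 29/273 ≈ 0.106227 and Q = 17/273 ≈ 0.062271.
Under the Kimura two-parameter model, d = −½ ln(1 − 2P − Q) − ¼ ln(1 − 2Q).
1 − 2P − Q = 0.725275, giving −½ ln(0.725275) = 0.160602.
1 − 2Q = 0.875458, giving −¼ ln(0.875458) = 0.033252.
d = 0.160602 + 0.033252 = 0.193854.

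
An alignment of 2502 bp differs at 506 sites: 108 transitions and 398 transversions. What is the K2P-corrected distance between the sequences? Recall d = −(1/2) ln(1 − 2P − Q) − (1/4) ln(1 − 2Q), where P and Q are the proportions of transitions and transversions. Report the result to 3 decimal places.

0.237

P = 108/2502 ≈ 0.043165 and Q = 398/2502 ≈ 0.159073.
Under the Kimura two-parameter model, d = −½ ln(1 − 2P − Q) − ¼ ln(1 − 2Q).
1 − 2P − Q = 0.754597, giving −½ ln(0.754597) = 0.140786.
1 − 2Q = 0.681854, giving −¼ ln(0.681854) = 0.095735.
d = 0.140786 + 0.095735 = 0.236521.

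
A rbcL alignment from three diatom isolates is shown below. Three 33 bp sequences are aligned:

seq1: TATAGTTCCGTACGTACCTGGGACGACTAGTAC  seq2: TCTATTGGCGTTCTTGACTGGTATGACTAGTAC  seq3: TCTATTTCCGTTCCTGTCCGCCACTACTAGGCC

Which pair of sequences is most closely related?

seq1 and seq2

seq1–seq2: 10/33 differ, p = 0.303, d = 0.388.
seq1–seq3: 12/33 differ, p = 0.364, d = 0.497.
seq2–seq3: 11/33 differ, p = 0.333, d = 0.441.
The smallest distance is between seq1 and seq2.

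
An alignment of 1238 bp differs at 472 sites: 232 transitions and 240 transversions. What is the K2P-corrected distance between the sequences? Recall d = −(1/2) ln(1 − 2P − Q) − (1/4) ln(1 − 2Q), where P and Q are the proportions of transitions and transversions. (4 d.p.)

0.5431

P = 232/1238 ≈ 0.187399 and Q = 240/1238 ≈ 0.193861.
Under the Kimura two-parameter model, d = −½ ln(1 − 2P − Q) − ¼ ln(1 − 2Q).
1 − 2P − Q = 0.431341, giving −½ ln(0.431341) = 0.420428.
1 − 2Q = 0.612278, giving −¼ ln(0.612278) = 0.122642.
d = 0.420428 + 0.122642 = 0.543070.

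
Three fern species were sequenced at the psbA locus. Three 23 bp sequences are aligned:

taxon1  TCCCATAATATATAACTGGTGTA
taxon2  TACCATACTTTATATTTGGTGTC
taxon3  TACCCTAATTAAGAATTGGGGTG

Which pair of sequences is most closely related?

taxon1 and taxon2

taxon1–taxon2: 6/23 differ, p = 0.261, d = 0.321.
taxon1–taxon3: 8/23 differ, p = 0.348, d = 0.467.
taxon2–taxon3: 7/23 differ, p = 0.304, d = 0.390.
The smallest distance is between taxon1 and taxon2.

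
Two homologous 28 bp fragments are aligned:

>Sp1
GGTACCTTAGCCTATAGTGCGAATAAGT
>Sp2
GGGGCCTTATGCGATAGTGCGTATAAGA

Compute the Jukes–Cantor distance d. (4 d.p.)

0.3041

The sequences differ at 7 of 28 sites (3, 4, 10, 11, 13, 22, 28), so p = 7/28 = 0.25.
d = −(3/4) ln(1 − 4p/3) = −0.75 ln(1 − 0.333333) = −0.75 ln(0.666667)
  = −0.75 × (-0.405465) = 0.304099 substitutions/site.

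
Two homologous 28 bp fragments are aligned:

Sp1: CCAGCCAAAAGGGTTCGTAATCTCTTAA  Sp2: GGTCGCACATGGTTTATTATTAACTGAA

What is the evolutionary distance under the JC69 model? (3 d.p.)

0.824

The sequences differ at 14 of 28 sites, so p = 14/28 = 0.5.
d = −(3/4) ln(1 − 4p/3) = −0.75 ln(1 − 0.666667) = −0.75 ln(0.333333)
  = −0.75 × (-1.098613) = 0.823960 substitutions/site.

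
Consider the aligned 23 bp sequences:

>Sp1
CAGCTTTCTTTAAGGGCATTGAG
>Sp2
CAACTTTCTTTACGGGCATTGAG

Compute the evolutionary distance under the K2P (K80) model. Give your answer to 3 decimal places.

0.093

Of 23 sites, 1 differences are transitions and 1 are transversions, so P = 1/23 ≈ 0.043478 and Q = 1/23 ≈ 0.043478.
Under the Kimura two-parameter model, d = −½ ln(1 − 2P − Q) − ¼ ln(1 − 2Q).
1 − 2P − Q = 0.869566, giving −½ ln(0.869566) = 0.069881.
1 − 2Q = 0.913044, giving −¼ ln(0.913044) = 0.022743.
d = 0.069881 + 0.022743 = 0.092624.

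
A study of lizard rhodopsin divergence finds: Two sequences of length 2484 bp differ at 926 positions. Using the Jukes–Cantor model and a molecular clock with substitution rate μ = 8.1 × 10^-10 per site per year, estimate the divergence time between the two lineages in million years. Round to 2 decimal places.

318.18

p = 926/2484 ≈ 0.372786.
d = −(3/4) ln(1 − 4p/3) = −0.75 ln(1 − 0.497048) = −0.75 ln(0.502952)
  = −0.75 × (-0.687261) = 0.515446 substitutions/site.
Under a molecular clock d = 2μt, so t = d/(2μ) = 0.515446 / (2 × 8.1 × 10^-10) = 318.18 million years.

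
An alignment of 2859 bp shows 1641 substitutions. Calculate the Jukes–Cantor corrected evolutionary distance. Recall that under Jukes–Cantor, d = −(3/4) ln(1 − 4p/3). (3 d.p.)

p = 1641/2859 ≈ 0.573977.
d = −(3/4) ln(1 − 4p/3) = −0.75 ln(1 − 0.765303) = −0.75 ln(0.234697)
  = −0.75 × (-1.449460) = 1.087095 substitutions/site.

1.087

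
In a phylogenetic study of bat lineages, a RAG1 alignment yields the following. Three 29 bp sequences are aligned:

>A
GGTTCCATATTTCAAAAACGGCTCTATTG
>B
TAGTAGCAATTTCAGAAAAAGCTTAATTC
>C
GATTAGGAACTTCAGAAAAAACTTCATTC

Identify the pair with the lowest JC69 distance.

B and C

A–B: 13/29 differ, p = 0.448, d = 0.683.
A–C: 13/29 differ, p = 0.448, d = 0.683.
B–C: 6/29 differ, p = 0.207, d = 0.242.
The smallest distance is between B and C.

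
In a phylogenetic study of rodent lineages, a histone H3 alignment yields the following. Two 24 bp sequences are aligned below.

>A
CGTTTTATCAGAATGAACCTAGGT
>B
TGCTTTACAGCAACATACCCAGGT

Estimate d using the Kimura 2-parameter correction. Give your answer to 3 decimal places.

Of 24 sites, 7 differences are transitions and 3 are transversions, so P = 7/24 ≈ 0.291667 and Q = 3/24 = 0.125.
Under the Kimura two-parameter model, d = −½ ln(1 − 2P − Q) − ¼ ln(1 − 2Q).
1 − 2P − Q = 0.291666, giving −½ ln(0.291666) = 0.616073.
1 − 2Q = 0.75, giving −¼ ln(0.75) = 0.071921.
d = 0.616073 + 0.071921 = 0.687994.

0.688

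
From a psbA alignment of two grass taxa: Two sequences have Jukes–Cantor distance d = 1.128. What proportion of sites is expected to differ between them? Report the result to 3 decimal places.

0.583

p = (3/4)(1 − e^(−4d/3)) = 0.75 × (1 − e^(-1.504)) = 0.75 × (1 − 0.222239) = 0.583321.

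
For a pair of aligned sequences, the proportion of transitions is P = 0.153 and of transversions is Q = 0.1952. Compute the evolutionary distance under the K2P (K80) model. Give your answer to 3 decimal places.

Under the Kimura two-parameter model, d = −½ ln(1 − 2P − Q) − ¼ ln(1 − 2Q).
1 − 2P − Q = 0.4988, giving −½ ln(0.4988) = 0.347775.
1 − 2Q = 0.6096, giving −¼ ln(0.6096) = 0.123738.
d = 0.347775 + 0.123738 = 0.471513.

0.472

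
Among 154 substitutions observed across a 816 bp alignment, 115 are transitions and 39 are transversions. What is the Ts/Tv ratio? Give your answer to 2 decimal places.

R = 115/39 = 2.948717… ≈ 2.95 (to 2 d.p.).

2.95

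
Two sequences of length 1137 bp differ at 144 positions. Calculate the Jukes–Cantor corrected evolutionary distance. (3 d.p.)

0.139

p = 144/1137 ≈ 0.126649.
d = −(3/4) ln(1 − 4p/3) = −0.75 ln(1 − 0.168865) = −0.75 ln(0.831135)
  = −0.75 × (-0.184963) = 0.138722 substitutions/site.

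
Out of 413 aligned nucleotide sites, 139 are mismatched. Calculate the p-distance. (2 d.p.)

p = 139/413 = 0.336561… ≈ 0.34 (to 2 d.p.).

0.34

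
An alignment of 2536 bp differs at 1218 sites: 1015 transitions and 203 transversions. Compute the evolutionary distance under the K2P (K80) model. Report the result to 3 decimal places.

P = 1015/2536 ≈ 0.400237 and Q = 203/2536 ≈ 0.080047.
Under the Kimura two-parameter model, d = −½ ln(1 − 2P − Q) − ¼ ln(1 − 2Q).
1 − 2P − Q = 0.119479, giving −½ ln(0.119479) = 1.062307.
1 − 2Q = 0.839906, giving −¼ ln(0.839906) = 0.043616.
d = 1.062307 + 0.043616 = 1.105923.

1.106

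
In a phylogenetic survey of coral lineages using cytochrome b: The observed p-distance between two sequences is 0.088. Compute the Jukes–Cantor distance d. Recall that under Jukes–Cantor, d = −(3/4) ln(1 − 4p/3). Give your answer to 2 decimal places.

d = −(3/4) ln(1 − 4p/3) = −0.75 ln(1 − 0.117333) = −0.75 ln(0.882667)
  = −0.75 × (-0.124807) = 0.093605 substitutions/site.

0.09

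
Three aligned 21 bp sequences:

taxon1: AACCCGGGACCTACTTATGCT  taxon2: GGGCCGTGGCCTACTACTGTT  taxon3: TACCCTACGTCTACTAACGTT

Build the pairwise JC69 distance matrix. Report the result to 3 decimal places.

d(taxon1,taxon2) = 0.532, d(taxon1,taxon3) = 0.635, d(taxon2,taxon3) = 0.635

taxon1–taxon2: 8/21 sites differ → p ≈ 0.380952, d = −0.75 ln(1 − 0.507936) = 0.531860 ≈ 0.532.
taxon1–taxon3: 9/21 sites differ → p ≈ 0.428571, d = −0.75 ln(1 − 0.571428) = 0.635472 ≈ 0.635.
taxon2–taxon3: 9/21 sites differ → p ≈ 0.428571, d = −0.75 ln(1 − 0.571428) = 0.635472 ≈ 0.635.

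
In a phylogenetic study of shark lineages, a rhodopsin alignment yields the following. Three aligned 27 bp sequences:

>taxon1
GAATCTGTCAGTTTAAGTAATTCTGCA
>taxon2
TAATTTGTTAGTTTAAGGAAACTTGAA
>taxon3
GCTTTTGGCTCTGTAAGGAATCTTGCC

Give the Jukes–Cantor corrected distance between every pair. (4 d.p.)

d(taxon1,taxon2) = 0.3770, d(taxon1,taxon3) = 0.5876, d(taxon2,taxon3) = 0.5876

taxon1–taxon2: 8/27 sites differ → p ≈ 0.296296, d = −0.75 ln(1 − 0.395061) = 0.376971 ≈ 0.3770.
taxon1–taxon3: 11/27 sites differ → p ≈ 0.407407, d = −0.75 ln(1 − 0.543209) = 0.587647 ≈ 0.5876.
taxon2–taxon3: 11/27 sites differ → p ≈ 0.407407, d = −0.75 ln(1 − 0.543209) = 0.587647 ≈ 0.5876.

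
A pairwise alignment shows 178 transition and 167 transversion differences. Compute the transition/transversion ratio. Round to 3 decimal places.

1.066

R = 178/167 = 1.065868… ≈ 1.066 (to 3 d.p.).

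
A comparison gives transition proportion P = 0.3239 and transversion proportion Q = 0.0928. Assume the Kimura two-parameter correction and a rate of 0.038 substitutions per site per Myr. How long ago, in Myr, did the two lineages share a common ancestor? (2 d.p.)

9.55

Under the Kimura two-parameter model, d = −½ ln(1 − 2P − Q) − ¼ ln(1 − 2Q).
1 − 2P − Q = 0.2594, giving −½ ln(0.2594) = 0.674692.
1 − 2Q = 0.8144, giving −¼ ln(0.8144) = 0.051326.
d = 0.674692 + 0.051326 = 0.726018.
Under a molecular clock d = 2μt, so t = d/(2μ) = 0.726018 / (2 × 0.038) = 9.55 Myr.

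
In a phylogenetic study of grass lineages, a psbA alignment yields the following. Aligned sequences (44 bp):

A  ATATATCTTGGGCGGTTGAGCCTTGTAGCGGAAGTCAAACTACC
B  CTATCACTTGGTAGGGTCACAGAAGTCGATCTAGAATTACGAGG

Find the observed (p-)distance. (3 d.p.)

The sequences differ at 24 of 44 positions.
p = 24/44 = 0.545454… ≈ 0.545 (to 3 d.p.).

0.545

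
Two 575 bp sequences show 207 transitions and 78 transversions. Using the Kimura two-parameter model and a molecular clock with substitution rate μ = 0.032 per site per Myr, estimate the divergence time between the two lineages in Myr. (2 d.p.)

P = 207/575 = 0.36 and Q = 78/575 ≈ 0.135652.
Under the Kimura two-parameter model, d = −½ ln(1 − 2P − Q) − ¼ ln(1 − 2Q).
1 − 2P − Q = 0.144348, giving −½ ln(0.144348) = 0.967764.
1 − 2Q = 0.728696, giving −¼ ln(0.728696) = 0.079125.
d = 0.967764 + 0.079125 = 1.046889.
Under a molecular clock d = 2μt, so t = d/(2μ) = 1.046889 / (2 × 0.032) = 16.36 Myr.

16.36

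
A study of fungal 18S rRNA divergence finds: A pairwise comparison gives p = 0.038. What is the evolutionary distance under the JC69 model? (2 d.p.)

0.04

d = −(3/4) ln(1 − 4p/3) = −0.75 ln(1 − 0.050667) = −0.75 ln(0.949333)
  = −0.75 × (-0.051996) = 0.038997 substitutions/site.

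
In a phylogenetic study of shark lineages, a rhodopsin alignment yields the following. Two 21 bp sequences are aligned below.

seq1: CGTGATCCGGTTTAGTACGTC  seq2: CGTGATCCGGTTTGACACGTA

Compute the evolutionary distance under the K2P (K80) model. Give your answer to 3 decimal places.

0.228

Of 21 sites, 3 differences are transitions and 1 are transversions, so P = 3/21 ≈ 0.142857 and Q = 1/21 ≈ 0.047619.
Under the Kimura two-parameter model, d = −½ ln(1 − 2P − Q) − ¼ ln(1 − 2Q).
1 − 2P − Q = 0.666667, giving −½ ln(0.666667) = 0.202732.
1 − 2Q = 0.904762, giving −¼ ln(0.904762) = 0.025021.
d = 0.202732 + 0.025021 = 0.227753.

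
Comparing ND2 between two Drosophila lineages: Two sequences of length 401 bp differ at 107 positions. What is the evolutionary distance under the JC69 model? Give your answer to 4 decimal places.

p = 107/401 ≈ 0.266833.
d = −(3/4) ln(1 − 4p/3) = −0.75 ln(1 − 0.355777) = −0.75 ln(0.644223)
  = −0.75 × (-0.439710) = 0.329783 substitutions/site.

0.3298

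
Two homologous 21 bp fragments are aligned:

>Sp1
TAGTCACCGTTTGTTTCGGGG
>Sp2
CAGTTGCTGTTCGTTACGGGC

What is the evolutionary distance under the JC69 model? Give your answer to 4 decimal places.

The sequences differ at 7 of 21 sites (1, 5, 6, 8, 12, 16, 21), so p = 7/21 ≈ 0.333333.
d = −(3/4) ln(1 − 4p/3) = −0.75 ln(1 − 0.444444) = −0.75 ln(0.555556)
  = −0.75 × (-0.587786) = 0.440840 substitutions/site.

0.4408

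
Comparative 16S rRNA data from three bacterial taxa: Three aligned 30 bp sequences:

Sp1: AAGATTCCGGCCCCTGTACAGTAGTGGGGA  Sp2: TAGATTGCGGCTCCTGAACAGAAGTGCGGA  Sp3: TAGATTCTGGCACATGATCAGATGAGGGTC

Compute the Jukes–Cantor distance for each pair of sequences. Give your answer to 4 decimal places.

Sp1–Sp2: 6/30 sites differ → p = 0.2, d = −0.75 ln(1 − 0.266667) = 0.232617 ≈ 0.2326.
Sp1–Sp3: 11/30 sites differ → p ≈ 0.366667, d = −0.75 ln(1 − 0.488889) = 0.503376 ≈ 0.5034.
Sp2–Sp3: 10/30 sites differ → p ≈ 0.333333, d = −0.75 ln(1 − 0.444444) = 0.440839 ≈ 0.4408.

d(Sp1,Sp2) = 0.2326, d(Sp1,Sp3) = 0.5034, d(Sp2,Sp3) = 0.4408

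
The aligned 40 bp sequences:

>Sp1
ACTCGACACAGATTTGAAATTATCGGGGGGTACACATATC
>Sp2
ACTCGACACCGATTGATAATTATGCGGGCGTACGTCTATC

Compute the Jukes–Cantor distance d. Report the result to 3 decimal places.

The sequences differ at 10 of 40 sites (10, 15, 16, 17, 24, 25, 29, 34, 35, 36), so p = 10/40 = 0.25.
d = −(3/4) ln(1 − 4p/3) = −0.75 ln(1 − 0.333333) = −0.75 ln(0.666667)
  = −0.75 × (-0.405465) = 0.304099 substitutions/site.

0.304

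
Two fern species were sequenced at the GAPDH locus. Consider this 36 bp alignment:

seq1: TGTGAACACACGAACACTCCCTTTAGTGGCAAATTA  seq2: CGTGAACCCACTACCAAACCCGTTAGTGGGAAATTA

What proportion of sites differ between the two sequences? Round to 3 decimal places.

0.222

The sequences differ at 8 of 36 positions (sites 1, 8, 12, 14, 17, 18, 22, 30).
p = 8/36 = 0.222222… ≈ 0.222 (to 3 d.p.).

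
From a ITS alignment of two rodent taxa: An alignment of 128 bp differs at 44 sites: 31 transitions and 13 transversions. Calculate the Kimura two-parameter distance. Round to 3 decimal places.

0.498

P = 31/128 ≈ 0.242188 and Q = 13/128 ≈ 0.101563.
Under the Kimura two-parameter model, d = −½ ln(1 − 2P − Q) − ¼ ln(1 − 2Q).
1 − 2P − Q = 0.414061, giving −½ ln(0.414061) = 0.440871.
1 − 2Q = 0.796874, giving −¼ ln(0.796874) = 0.056765.
d = 0.440871 + 0.056765 = 0.497636.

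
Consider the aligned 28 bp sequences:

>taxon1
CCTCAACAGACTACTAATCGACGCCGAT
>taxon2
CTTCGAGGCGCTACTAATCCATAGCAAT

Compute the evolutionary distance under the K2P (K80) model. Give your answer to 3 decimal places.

0.599

Of 28 sites, 7 differences are transitions and 4 are transversions, so P = 7/28 = 0.25 and Q = 4/28 ≈ 0.142857.
Under the Kimura two-parameter model, d = −½ ln(1 − 2P − Q) − ¼ ln(1 − 2Q).
1 − 2P − Q = 0.357143, giving −½ ln(0.357143) = 0.514810.
1 − 2Q = 0.714286, giving −¼ ln(0.714286) = 0.084118.
d = 0.514810 + 0.084118 = 0.598928.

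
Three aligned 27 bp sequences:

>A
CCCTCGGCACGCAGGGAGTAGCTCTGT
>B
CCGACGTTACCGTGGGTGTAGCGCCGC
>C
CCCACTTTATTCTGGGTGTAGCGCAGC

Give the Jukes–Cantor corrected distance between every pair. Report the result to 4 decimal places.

A–B: 11/27 sites differ → p ≈ 0.407407, d = −0.75 ln(1 − 0.543209) = 0.587647 ≈ 0.5876.
A–C: 11/27 sites differ → p ≈ 0.407407, d = −0.75 ln(1 − 0.543209) = 0.587647 ≈ 0.5876.
B–C: 6/27 sites differ → p ≈ 0.222222, d = −0.75 ln(1 − 0.296296) = 0.263548 ≈ 0.2635.

d(A,B) = 0.5876, d(A,C) = 0.5876, d(B,C) = 0.2635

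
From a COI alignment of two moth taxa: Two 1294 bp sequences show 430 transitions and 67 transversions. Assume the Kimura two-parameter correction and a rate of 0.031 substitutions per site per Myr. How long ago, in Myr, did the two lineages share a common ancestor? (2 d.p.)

P = 430/1294 ≈ 0.332303 and Q = 67/1294 ≈ 0.051777.
Under the Kimura two-parameter model, d = −½ ln(1 − 2P − Q) − ¼ ln(1 − 2Q).
1 − 2P − Q = 0.283617, giving −½ ln(0.283617) = 0.630065.
1 − 2Q = 0.896446, giving −¼ ln(0.896446) = 0.027329.
d = 0.630065 + 0.027329 = 0.657394.
Under a molecular clock d = 2μt, so t = d/(2μ) = 0.657394 / (2 × 0.031) = 10.60 Myr.

10.60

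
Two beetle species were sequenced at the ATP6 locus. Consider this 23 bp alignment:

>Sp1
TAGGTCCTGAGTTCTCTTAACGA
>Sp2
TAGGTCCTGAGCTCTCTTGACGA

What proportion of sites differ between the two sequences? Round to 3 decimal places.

The sequences differ at 2 of 23 positions (sites 12, 19).
p = 2/23 = 0.086956… ≈ 0.087 (to 3 d.p.).

0.087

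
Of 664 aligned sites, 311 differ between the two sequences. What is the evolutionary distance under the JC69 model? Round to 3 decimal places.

p = 311/664 ≈ 0.468373.
d = −(3/4) ln(1 − 4p/3) = −0.75 ln(1 − 0.624497) = −0.75 ln(0.375503)
  = −0.75 × (-0.979489) = 0.734617 substitutions/site.

0.735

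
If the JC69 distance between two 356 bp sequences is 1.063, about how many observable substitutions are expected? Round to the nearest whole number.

202

Invert JC69: p = (3/4)(1 − e^(−4d/3)) = 0.75 × (1 − e^(-1.417333)) = 0.75 × (1 − 0.242360) = 0.568230.
Expected differing sites = pL ≈ 0.568230 × 356 = 202.28988 ≈ 202.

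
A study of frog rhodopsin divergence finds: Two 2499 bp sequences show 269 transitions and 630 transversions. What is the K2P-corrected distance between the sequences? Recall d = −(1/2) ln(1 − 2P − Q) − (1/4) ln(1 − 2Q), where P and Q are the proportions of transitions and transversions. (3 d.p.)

0.490

P = 269/2499 ≈ 0.107643 and Q = 630/2499 ≈ 0.252101.
Under the Kimura two-parameter model, d = −½ ln(1 − 2P − Q) − ¼ ln(1 − 2Q).
1 − 2P − Q = 0.532613, giving −½ ln(0.532613) = 0.314980.
1 − 2Q = 0.495798, giving −¼ ln(0.495798) = 0.175397.
d = 0.314980 + 0.175397 = 0.490377.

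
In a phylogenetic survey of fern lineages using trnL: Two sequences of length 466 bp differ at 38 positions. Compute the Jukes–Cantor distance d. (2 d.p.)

0.09

p = 38/466 ≈ 0.081545.
d = −(3/4) ln(1 − 4p/3) = −0.75 ln(1 − 0.108727) = −0.75 ln(0.891273)
  = −0.75 × (-0.115105) = 0.086329 substitutions/site.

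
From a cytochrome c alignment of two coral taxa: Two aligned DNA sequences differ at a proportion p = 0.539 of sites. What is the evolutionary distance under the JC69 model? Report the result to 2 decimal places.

0.95

d = −(3/4) ln(1 − 4p/3) = −0.75 ln(1 − 0.718667) = −0.75 ln(0.281333)
  = −0.75 × (-1.268216) = 0.951162 substitutions/site.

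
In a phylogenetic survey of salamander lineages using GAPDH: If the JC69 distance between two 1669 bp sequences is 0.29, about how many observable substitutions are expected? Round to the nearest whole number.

Invert JC69: p = (3/4)(1 − e^(−4d/3)) = 0.75 × (1 − e^(-0.386667)) = 0.75 × (1 − 0.679317) = 0.240512.
Expected differing sites = pL ≈ 0.240512 × 1669 = 401.414528 ≈ 401.

401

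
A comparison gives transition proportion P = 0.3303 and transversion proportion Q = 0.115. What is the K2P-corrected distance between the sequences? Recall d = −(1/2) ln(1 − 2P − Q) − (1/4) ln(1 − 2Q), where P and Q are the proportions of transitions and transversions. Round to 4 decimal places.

Under the Kimura two-parameter model, d = −½ ln(1 − 2P − Q) − ¼ ln(1 − 2Q).
1 − 2P − Q = 0.2244, giving −½ ln(0.2244) = 0.747163.
1 − 2Q = 0.77, giving −¼ ln(0.77) = 0.065341.
d = 0.747163 + 0.065341 = 0.812504.

0.8125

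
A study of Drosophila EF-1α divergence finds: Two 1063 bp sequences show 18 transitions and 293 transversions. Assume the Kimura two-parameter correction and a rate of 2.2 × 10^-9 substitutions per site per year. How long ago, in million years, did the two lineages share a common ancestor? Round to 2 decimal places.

P = 18/1063 ≈ 0.016933 and Q = 293/1063 ≈ 0.275635.
Under the Kimura two-parameter model, d = −½ ln(1 − 2P − Q) − ¼ ln(1 − 2Q).
1 − 2P − Q = 0.690499, giving −½ ln(0.690499) = 0.185170.
1 − 2Q = 0.44873, giving −¼ ln(0.44873) = 0.200333.
d = 0.185170 + 0.200333 = 0.385503.
Under a molecular clock d = 2μt, so t = d/(2μ) = 0.385503 / (2 × 2.2 × 10^-9) = 87.61 million years.

87.61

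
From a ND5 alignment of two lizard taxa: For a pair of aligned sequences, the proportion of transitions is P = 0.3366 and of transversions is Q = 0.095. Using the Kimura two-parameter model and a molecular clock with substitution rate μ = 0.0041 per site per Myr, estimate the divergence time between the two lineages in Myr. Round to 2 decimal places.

Under the Kimura two-parameter model, d = −½ ln(1 − 2P − Q) − ¼ ln(1 − 2Q).
1 − 2P − Q = 0.2318, giving −½ ln(0.2318) = 0.730940.
1 − 2Q = 0.81, giving −¼ ln(0.81) = 0.052680.
d = 0.730940 + 0.052680 = 0.783620.
Under a molecular clock d = 2μt, so t = d/(2μ) = 0.783620 / (2 × 0.0041) = 95.56 Myr.

95.56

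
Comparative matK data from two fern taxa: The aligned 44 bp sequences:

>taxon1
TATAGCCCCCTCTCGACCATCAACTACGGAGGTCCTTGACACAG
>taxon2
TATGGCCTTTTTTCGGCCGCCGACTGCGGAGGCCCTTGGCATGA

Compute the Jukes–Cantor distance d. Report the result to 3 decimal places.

0.455

The sequences differ at 15 of 44 sites, so p = 15/44 ≈ 0.340909.
d = −(3/4) ln(1 − 4p/3) = −0.75 ln(1 − 0.454545) = −0.75 ln(0.545455)
  = −0.75 × (-0.606135) = 0.454601 substitutions/site.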